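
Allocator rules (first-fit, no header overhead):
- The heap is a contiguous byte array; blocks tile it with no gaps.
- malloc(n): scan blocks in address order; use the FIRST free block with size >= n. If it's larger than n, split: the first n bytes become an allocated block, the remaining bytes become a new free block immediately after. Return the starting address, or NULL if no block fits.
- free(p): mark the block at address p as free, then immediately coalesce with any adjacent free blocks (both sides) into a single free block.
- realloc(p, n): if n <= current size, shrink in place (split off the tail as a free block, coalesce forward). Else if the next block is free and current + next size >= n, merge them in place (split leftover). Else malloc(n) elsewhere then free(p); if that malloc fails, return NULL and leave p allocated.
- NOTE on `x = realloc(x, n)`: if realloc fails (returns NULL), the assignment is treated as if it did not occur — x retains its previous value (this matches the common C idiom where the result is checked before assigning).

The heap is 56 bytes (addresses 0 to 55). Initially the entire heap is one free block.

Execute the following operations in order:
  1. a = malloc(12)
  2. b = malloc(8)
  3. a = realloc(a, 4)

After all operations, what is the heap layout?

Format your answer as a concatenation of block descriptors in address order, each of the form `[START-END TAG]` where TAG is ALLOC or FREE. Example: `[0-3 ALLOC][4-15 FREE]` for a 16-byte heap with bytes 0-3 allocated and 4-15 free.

Op 1: a = malloc(12) -> a = 0; heap: [0-11 ALLOC][12-55 FREE]
Op 2: b = malloc(8) -> b = 12; heap: [0-11 ALLOC][12-19 ALLOC][20-55 FREE]
Op 3: a = realloc(a, 4) -> a = 0; heap: [0-3 ALLOC][4-11 FREE][12-19 ALLOC][20-55 FREE]

Answer: [0-3 ALLOC][4-11 FREE][12-19 ALLOC][20-55 FREE]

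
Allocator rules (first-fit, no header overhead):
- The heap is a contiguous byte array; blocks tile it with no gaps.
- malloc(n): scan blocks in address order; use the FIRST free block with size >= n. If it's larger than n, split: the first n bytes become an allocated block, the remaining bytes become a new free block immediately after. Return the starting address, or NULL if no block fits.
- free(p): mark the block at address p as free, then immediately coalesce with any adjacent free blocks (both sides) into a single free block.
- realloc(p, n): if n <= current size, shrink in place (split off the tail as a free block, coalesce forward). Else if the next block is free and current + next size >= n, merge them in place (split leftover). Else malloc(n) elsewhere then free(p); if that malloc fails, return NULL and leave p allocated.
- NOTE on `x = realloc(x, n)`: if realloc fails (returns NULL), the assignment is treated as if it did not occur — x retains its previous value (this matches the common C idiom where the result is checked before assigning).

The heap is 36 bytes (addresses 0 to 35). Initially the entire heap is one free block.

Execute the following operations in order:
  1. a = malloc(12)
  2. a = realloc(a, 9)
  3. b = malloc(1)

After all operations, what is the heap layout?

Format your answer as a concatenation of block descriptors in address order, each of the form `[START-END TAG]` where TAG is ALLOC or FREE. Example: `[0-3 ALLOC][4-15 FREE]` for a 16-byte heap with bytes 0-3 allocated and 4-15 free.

Answer: [0-8 ALLOC][9-9 ALLOC][10-35 FREE]

Derivation:
Op 1: a = malloc(12) -> a = 0; heap: [0-11 ALLOC][12-35 FREE]
Op 2: a = realloc(a, 9) -> a = 0; heap: [0-8 ALLOC][9-35 FREE]
Op 3: b = malloc(1) -> b = 9; heap: [0-8 ALLOC][9-9 ALLOC][10-35 FREE]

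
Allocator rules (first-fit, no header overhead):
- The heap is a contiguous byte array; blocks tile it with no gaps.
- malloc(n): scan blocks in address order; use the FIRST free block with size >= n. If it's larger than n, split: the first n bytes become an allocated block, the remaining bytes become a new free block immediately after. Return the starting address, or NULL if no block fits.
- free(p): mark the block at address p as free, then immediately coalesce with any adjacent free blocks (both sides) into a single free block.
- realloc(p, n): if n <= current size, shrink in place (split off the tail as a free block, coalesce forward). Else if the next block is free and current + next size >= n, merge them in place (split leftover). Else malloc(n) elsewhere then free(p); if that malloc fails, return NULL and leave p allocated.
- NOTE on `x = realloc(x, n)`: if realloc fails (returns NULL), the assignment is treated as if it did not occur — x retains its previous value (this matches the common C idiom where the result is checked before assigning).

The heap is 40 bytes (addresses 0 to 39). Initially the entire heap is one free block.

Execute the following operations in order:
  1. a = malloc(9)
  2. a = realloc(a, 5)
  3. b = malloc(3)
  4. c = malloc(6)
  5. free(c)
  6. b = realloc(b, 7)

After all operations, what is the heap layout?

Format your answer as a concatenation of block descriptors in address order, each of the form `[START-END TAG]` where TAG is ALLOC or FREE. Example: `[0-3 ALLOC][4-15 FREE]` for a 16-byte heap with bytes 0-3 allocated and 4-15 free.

Op 1: a = malloc(9) -> a = 0; heap: [0-8 ALLOC][9-39 FREE]
Op 2: a = realloc(a, 5) -> a = 0; heap: [0-4 ALLOC][5-39 FREE]
Op 3: b = malloc(3) -> b = 5; heap: [0-4 ALLOC][5-7 ALLOC][8-39 FREE]
Op 4: c = malloc(6) -> c = 8; heap: [0-4 ALLOC][5-7 ALLOC][8-13 ALLOC][14-39 FREE]
Op 5: free(c) -> (freed c); heap: [0-4 ALLOC][5-7 ALLOC][8-39 FREE]
Op 6: b = realloc(b, 7) -> b = 5; heap: [0-4 ALLOC][5-11 ALLOC][12-39 FREE]

Answer: [0-4 ALLOC][5-11 ALLOC][12-39 FREE]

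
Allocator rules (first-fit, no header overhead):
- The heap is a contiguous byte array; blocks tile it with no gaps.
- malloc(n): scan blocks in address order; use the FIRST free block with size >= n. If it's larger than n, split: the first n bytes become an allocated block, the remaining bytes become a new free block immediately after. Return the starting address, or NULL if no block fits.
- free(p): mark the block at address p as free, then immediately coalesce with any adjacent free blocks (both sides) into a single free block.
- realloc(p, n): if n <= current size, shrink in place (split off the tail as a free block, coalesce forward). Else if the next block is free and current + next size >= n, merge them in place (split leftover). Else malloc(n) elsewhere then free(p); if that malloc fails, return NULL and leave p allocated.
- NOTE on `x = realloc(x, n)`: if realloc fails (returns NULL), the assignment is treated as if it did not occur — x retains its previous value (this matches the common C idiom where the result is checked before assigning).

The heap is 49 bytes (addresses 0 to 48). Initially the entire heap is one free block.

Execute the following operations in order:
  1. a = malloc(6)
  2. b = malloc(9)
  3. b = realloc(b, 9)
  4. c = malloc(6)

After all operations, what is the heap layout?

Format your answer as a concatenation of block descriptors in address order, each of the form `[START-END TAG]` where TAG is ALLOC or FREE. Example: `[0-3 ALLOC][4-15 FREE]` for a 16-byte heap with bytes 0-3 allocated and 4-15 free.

Op 1: a = malloc(6) -> a = 0; heap: [0-5 ALLOC][6-48 FREE]
Op 2: b = malloc(9) -> b = 6; heap: [0-5 ALLOC][6-14 ALLOC][15-48 FREE]
Op 3: b = realloc(b, 9) -> b = 6; heap: [0-5 ALLOC][6-14 ALLOC][15-48 FREE]
Op 4: c = malloc(6) -> c = 15; heap: [0-5 ALLOC][6-14 ALLOC][15-20 ALLOC][21-48 FREE]

Answer: [0-5 ALLOC][6-14 ALLOC][15-20 ALLOC][21-48 FREE]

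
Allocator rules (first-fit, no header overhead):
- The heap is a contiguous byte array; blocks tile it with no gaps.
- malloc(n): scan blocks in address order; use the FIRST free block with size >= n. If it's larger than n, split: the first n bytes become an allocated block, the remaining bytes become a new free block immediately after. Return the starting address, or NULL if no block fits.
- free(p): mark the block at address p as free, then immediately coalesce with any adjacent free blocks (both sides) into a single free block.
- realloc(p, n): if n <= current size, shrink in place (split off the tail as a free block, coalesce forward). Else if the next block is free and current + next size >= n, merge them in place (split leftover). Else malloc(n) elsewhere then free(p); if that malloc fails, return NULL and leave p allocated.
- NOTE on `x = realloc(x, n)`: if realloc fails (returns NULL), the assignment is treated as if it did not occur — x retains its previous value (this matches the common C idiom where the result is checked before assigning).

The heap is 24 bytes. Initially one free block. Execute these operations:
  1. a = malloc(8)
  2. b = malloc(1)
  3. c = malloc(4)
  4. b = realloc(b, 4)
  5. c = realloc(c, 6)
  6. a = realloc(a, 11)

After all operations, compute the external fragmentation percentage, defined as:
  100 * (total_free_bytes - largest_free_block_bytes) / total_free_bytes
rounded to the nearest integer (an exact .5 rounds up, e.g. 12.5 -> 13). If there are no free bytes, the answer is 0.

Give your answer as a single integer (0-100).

Op 1: a = malloc(8) -> a = 0; heap: [0-7 ALLOC][8-23 FREE]
Op 2: b = malloc(1) -> b = 8; heap: [0-7 ALLOC][8-8 ALLOC][9-23 FREE]
Op 3: c = malloc(4) -> c = 9; heap: [0-7 ALLOC][8-8 ALLOC][9-12 ALLOC][13-23 FREE]
Op 4: b = realloc(b, 4) -> b = 13; heap: [0-7 ALLOC][8-8 FREE][9-12 ALLOC][13-16 ALLOC][17-23 FREE]
Op 5: c = realloc(c, 6) -> c = 17; heap: [0-7 ALLOC][8-12 FREE][13-16 ALLOC][17-22 ALLOC][23-23 FREE]
Op 6: a = realloc(a, 11) -> a = 0; heap: [0-10 ALLOC][11-12 FREE][13-16 ALLOC][17-22 ALLOC][23-23 FREE]
Free blocks: [2 1] total_free=3 largest=2 -> 100*(3-2)/3 = 100/3 ≈ 33.333 -> rounds to 33

Answer: 33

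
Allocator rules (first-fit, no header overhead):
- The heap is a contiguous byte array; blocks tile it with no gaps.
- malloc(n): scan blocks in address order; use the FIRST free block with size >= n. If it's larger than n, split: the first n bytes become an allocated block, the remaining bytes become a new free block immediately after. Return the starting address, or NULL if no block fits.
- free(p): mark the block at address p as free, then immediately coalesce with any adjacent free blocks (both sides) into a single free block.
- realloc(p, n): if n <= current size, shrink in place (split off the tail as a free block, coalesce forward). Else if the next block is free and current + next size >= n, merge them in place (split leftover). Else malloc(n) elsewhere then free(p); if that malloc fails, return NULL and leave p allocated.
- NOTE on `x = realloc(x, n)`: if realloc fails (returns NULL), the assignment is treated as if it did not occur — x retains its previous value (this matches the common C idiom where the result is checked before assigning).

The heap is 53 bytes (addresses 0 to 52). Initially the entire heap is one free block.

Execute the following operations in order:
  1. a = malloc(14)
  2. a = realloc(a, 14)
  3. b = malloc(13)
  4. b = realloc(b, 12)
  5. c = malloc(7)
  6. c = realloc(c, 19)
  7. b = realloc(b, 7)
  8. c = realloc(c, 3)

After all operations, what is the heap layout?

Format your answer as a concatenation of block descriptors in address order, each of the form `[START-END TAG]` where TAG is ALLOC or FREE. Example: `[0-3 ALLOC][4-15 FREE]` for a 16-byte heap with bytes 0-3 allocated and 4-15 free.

Answer: [0-13 ALLOC][14-20 ALLOC][21-25 FREE][26-28 ALLOC][29-52 FREE]

Derivation:
Op 1: a = malloc(14) -> a = 0; heap: [0-13 ALLOC][14-52 FREE]
Op 2: a = realloc(a, 14) -> a = 0; heap: [0-13 ALLOC][14-52 FREE]
Op 3: b = malloc(13) -> b = 14; heap: [0-13 ALLOC][14-26 ALLOC][27-52 FREE]
Op 4: b = realloc(b, 12) -> b = 14; heap: [0-13 ALLOC][14-25 ALLOC][26-52 FREE]
Op 5: c = malloc(7) -> c = 26; heap: [0-13 ALLOC][14-25 ALLOC][26-32 ALLOC][33-52 FREE]
Op 6: c = realloc(c, 19) -> c = 26; heap: [0-13 ALLOC][14-25 ALLOC][26-44 ALLOC][45-52 FREE]
Op 7: b = realloc(b, 7) -> b = 14; heap: [0-13 ALLOC][14-20 ALLOC][21-25 FREE][26-44 ALLOC][45-52 FREE]
Op 8: c = realloc(c, 3) -> c = 26; heap: [0-13 ALLOC][14-20 ALLOC][21-25 FREE][26-28 ALLOC][29-52 FREE]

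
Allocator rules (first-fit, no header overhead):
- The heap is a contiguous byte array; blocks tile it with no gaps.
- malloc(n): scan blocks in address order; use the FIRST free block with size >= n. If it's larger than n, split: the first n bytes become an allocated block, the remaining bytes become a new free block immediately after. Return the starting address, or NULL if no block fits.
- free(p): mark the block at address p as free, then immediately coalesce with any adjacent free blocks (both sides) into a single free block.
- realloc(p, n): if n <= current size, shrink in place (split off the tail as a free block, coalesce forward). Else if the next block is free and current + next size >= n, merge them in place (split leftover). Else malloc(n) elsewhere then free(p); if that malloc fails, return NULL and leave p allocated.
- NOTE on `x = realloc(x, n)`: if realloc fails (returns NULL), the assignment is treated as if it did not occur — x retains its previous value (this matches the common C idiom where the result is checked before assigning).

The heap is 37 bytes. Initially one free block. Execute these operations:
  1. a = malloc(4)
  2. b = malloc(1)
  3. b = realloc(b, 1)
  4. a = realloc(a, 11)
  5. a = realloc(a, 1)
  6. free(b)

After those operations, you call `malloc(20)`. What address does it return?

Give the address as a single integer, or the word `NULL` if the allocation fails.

Answer: 6

Derivation:
Op 1: a = malloc(4) -> a = 0; heap: [0-3 ALLOC][4-36 FREE]
Op 2: b = malloc(1) -> b = 4; heap: [0-3 ALLOC][4-4 ALLOC][5-36 FREE]
Op 3: b = realloc(b, 1) -> b = 4; heap: [0-3 ALLOC][4-4 ALLOC][5-36 FREE]
Op 4: a = realloc(a, 11) -> a = 5; heap: [0-3 FREE][4-4 ALLOC][5-15 ALLOC][16-36 FREE]
Op 5: a = realloc(a, 1) -> a = 5; heap: [0-3 FREE][4-4 ALLOC][5-5 ALLOC][6-36 FREE]
Op 6: free(b) -> (freed b); heap: [0-4 FREE][5-5 ALLOC][6-36 FREE]
malloc(20): first-fit scan over [0-4 FREE][5-5 ALLOC][6-36 FREE] -> 6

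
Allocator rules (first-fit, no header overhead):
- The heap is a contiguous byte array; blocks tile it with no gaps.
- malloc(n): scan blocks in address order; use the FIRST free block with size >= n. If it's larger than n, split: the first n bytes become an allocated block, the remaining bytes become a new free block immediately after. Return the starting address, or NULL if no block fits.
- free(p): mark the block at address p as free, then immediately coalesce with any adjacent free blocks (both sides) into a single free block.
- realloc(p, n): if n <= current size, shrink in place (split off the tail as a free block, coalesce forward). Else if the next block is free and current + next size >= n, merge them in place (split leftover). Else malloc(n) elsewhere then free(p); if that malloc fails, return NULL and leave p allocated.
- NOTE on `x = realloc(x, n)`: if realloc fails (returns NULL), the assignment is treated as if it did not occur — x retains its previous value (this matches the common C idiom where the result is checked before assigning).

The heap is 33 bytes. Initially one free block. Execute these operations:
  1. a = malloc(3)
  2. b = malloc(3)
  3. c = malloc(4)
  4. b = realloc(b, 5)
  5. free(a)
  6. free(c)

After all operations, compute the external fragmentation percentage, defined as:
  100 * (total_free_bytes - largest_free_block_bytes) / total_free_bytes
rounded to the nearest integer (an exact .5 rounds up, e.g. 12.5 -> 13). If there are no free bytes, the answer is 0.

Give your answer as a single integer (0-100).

Answer: 36

Derivation:
Op 1: a = malloc(3) -> a = 0; heap: [0-2 ALLOC][3-32 FREE]
Op 2: b = malloc(3) -> b = 3; heap: [0-2 ALLOC][3-5 ALLOC][6-32 FREE]
Op 3: c = malloc(4) -> c = 6; heap: [0-2 ALLOC][3-5 ALLOC][6-9 ALLOC][10-32 FREE]
Op 4: b = realloc(b, 5) -> b = 10; heap: [0-2 ALLOC][3-5 FREE][6-9 ALLOC][10-14 ALLOC][15-32 FREE]
Op 5: free(a) -> (freed a); heap: [0-5 FREE][6-9 ALLOC][10-14 ALLOC][15-32 FREE]
Op 6: free(c) -> (freed c); heap: [0-9 FREE][10-14 ALLOC][15-32 FREE]
Free blocks: [10 18] total_free=28 largest=18 -> 100*(28-18)/28 = 1000/28 ≈ 35.714 -> rounds to 36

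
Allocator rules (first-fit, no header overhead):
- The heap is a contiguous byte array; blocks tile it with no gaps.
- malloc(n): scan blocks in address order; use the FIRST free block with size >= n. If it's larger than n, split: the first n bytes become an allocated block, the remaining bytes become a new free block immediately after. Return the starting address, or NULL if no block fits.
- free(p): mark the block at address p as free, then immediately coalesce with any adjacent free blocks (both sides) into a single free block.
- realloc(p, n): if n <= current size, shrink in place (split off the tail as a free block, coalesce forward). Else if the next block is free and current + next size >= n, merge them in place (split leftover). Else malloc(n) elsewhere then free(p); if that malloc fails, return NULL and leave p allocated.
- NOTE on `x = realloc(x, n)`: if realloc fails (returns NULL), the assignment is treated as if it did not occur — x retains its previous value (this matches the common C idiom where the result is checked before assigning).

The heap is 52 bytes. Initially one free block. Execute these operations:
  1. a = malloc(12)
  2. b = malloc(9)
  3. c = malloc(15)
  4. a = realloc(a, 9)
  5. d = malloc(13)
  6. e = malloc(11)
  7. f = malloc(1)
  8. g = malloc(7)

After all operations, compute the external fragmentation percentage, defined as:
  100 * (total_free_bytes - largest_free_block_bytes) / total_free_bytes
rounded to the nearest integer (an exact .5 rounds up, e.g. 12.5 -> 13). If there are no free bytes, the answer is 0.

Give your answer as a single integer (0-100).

Answer: 40

Derivation:
Op 1: a = malloc(12) -> a = 0; heap: [0-11 ALLOC][12-51 FREE]
Op 2: b = malloc(9) -> b = 12; heap: [0-11 ALLOC][12-20 ALLOC][21-51 FREE]
Op 3: c = malloc(15) -> c = 21; heap: [0-11 ALLOC][12-20 ALLOC][21-35 ALLOC][36-51 FREE]
Op 4: a = realloc(a, 9) -> a = 0; heap: [0-8 ALLOC][9-11 FREE][12-20 ALLOC][21-35 ALLOC][36-51 FREE]
Op 5: d = malloc(13) -> d = 36; heap: [0-8 ALLOC][9-11 FREE][12-20 ALLOC][21-35 ALLOC][36-48 ALLOC][49-51 FREE]
Op 6: e = malloc(11) -> e = NULL; heap: [0-8 ALLOC][9-11 FREE][12-20 ALLOC][21-35 ALLOC][36-48 ALLOC][49-51 FREE]
Op 7: f = malloc(1) -> f = 9; heap: [0-8 ALLOC][9-9 ALLOC][10-11 FREE][12-20 ALLOC][21-35 ALLOC][36-48 ALLOC][49-51 FREE]
Op 8: g = malloc(7) -> g = NULL; heap: [0-8 ALLOC][9-9 ALLOC][10-11 FREE][12-20 ALLOC][21-35 ALLOC][36-48 ALLOC][49-51 FREE]
Free blocks: [2 3] total_free=5 largest=3 -> 100*(5-3)/5 = 200/5 = 40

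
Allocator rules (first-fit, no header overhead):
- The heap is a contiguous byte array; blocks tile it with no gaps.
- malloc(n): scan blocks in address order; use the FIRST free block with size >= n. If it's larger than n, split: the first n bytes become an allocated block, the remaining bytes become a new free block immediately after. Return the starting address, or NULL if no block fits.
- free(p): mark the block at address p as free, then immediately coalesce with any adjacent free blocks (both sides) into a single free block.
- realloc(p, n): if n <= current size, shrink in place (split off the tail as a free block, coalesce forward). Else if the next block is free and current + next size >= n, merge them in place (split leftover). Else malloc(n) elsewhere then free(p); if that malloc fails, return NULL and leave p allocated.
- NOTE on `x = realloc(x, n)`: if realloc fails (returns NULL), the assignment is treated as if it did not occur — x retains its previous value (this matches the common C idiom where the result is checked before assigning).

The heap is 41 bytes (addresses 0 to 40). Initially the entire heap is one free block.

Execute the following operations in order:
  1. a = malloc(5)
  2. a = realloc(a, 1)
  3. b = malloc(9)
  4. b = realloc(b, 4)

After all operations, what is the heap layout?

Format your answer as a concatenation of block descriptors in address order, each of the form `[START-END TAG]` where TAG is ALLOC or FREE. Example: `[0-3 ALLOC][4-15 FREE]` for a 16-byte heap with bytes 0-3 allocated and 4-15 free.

Answer: [0-0 ALLOC][1-4 ALLOC][5-40 FREE]

Derivation:
Op 1: a = malloc(5) -> a = 0; heap: [0-4 ALLOC][5-40 FREE]
Op 2: a = realloc(a, 1) -> a = 0; heap: [0-0 ALLOC][1-40 FREE]
Op 3: b = malloc(9) -> b = 1; heap: [0-0 ALLOC][1-9 ALLOC][10-40 FREE]
Op 4: b = realloc(b, 4) -> b = 1; heap: [0-0 ALLOC][1-4 ALLOC][5-40 FREE]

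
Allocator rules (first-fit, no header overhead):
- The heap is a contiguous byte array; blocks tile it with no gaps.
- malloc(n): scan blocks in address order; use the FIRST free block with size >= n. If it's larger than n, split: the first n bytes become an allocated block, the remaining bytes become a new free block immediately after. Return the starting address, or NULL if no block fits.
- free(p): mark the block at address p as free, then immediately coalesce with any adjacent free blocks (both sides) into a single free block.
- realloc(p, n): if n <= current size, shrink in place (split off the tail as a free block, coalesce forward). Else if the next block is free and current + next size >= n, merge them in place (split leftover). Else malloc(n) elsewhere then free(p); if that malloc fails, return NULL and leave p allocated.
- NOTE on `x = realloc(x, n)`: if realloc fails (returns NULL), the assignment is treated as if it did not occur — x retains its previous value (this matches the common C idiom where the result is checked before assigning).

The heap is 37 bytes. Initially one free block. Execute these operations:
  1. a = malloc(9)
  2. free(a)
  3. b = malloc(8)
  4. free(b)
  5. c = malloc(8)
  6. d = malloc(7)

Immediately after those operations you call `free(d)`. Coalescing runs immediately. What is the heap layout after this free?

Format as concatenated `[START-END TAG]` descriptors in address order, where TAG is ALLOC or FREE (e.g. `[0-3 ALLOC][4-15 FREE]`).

Answer: [0-7 ALLOC][8-36 FREE]

Derivation:
Op 1: a = malloc(9) -> a = 0; heap: [0-8 ALLOC][9-36 FREE]
Op 2: free(a) -> (freed a); heap: [0-36 FREE]
Op 3: b = malloc(8) -> b = 0; heap: [0-7 ALLOC][8-36 FREE]
Op 4: free(b) -> (freed b); heap: [0-36 FREE]
Op 5: c = malloc(8) -> c = 0; heap: [0-7 ALLOC][8-36 FREE]
Op 6: d = malloc(7) -> d = 8; heap: [0-7 ALLOC][8-14 ALLOC][15-36 FREE]
free(d): d = 8 -> block [8-14 ALLOC]; mark free, coalesce with adjacent free neighbors -> [0-7 ALLOC][8-36 FREE]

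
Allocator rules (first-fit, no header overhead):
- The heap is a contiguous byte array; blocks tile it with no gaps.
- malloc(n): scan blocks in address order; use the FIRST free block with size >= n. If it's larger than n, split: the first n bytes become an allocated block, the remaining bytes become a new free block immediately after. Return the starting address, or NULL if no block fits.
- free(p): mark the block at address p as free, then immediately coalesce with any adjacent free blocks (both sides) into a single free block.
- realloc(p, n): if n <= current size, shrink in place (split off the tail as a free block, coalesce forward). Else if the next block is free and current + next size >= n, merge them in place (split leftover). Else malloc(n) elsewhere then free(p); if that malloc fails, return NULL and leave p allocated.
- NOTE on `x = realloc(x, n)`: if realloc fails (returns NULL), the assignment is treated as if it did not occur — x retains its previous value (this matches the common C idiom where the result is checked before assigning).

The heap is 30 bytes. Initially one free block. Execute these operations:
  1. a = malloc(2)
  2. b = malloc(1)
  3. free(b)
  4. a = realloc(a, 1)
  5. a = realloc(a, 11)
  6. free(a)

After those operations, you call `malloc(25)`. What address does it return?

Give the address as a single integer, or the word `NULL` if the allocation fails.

Answer: 0

Derivation:
Op 1: a = malloc(2) -> a = 0; heap: [0-1 ALLOC][2-29 FREE]
Op 2: b = malloc(1) -> b = 2; heap: [0-1 ALLOC][2-2 ALLOC][3-29 FREE]
Op 3: free(b) -> (freed b); heap: [0-1 ALLOC][2-29 FREE]
Op 4: a = realloc(a, 1) -> a = 0; heap: [0-0 ALLOC][1-29 FREE]
Op 5: a = realloc(a, 11) -> a = 0; heap: [0-10 ALLOC][11-29 FREE]
Op 6: free(a) -> (freed a); heap: [0-29 FREE]
malloc(25): first-fit scan over [0-29 FREE] -> 0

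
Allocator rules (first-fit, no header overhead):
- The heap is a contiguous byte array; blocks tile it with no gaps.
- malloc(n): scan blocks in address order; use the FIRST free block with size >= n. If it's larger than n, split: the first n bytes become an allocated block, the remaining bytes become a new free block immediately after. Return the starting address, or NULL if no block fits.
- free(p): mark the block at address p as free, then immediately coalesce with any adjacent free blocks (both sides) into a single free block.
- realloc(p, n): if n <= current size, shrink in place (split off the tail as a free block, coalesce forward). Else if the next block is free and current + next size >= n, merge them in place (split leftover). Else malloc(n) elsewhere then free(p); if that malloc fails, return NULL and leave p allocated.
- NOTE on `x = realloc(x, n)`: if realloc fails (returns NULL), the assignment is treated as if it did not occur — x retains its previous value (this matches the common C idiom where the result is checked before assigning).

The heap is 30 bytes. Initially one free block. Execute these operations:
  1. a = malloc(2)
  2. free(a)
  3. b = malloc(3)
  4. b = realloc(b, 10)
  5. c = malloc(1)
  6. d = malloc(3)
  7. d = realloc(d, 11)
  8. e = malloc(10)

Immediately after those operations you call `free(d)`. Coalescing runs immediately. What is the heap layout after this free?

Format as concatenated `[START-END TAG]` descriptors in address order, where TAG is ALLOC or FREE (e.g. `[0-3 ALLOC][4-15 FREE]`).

Op 1: a = malloc(2) -> a = 0; heap: [0-1 ALLOC][2-29 FREE]
Op 2: free(a) -> (freed a); heap: [0-29 FREE]
Op 3: b = malloc(3) -> b = 0; heap: [0-2 ALLOC][3-29 FREE]
Op 4: b = realloc(b, 10) -> b = 0; heap: [0-9 ALLOC][10-29 FREE]
Op 5: c = malloc(1) -> c = 10; heap: [0-9 ALLOC][10-10 ALLOC][11-29 FREE]
Op 6: d = malloc(3) -> d = 11; heap: [0-9 ALLOC][10-10 ALLOC][11-13 ALLOC][14-29 FREE]
Op 7: d = realloc(d, 11) -> d = 11; heap: [0-9 ALLOC][10-10 ALLOC][11-21 ALLOC][22-29 FREE]
Op 8: e = malloc(10) -> e = NULL; heap: [0-9 ALLOC][10-10 ALLOC][11-21 ALLOC][22-29 FREE]
free(d): d = 11 -> block [11-21 ALLOC]; mark free, coalesce with adjacent free neighbors -> [0-9 ALLOC][10-10 ALLOC][11-29 FREE]

Answer: [0-9 ALLOC][10-10 ALLOC][11-29 FREE]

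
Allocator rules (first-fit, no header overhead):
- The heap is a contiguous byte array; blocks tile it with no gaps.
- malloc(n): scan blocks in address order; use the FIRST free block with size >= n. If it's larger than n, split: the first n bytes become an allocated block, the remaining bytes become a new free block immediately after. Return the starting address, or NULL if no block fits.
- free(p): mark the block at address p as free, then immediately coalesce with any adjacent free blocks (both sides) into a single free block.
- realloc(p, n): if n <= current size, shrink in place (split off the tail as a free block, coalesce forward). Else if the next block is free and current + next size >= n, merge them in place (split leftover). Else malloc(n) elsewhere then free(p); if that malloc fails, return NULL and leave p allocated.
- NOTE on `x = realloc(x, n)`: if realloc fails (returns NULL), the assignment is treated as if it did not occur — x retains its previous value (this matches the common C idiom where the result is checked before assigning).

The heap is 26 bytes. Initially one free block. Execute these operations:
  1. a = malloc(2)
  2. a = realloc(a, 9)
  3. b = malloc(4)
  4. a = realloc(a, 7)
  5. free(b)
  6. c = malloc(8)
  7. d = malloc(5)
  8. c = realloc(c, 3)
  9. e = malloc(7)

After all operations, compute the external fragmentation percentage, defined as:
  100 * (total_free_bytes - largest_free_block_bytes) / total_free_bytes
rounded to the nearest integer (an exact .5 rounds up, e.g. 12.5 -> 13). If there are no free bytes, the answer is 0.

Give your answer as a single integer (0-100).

Answer: 45

Derivation:
Op 1: a = malloc(2) -> a = 0; heap: [0-1 ALLOC][2-25 FREE]
Op 2: a = realloc(a, 9) -> a = 0; heap: [0-8 ALLOC][9-25 FREE]
Op 3: b = malloc(4) -> b = 9; heap: [0-8 ALLOC][9-12 ALLOC][13-25 FREE]
Op 4: a = realloc(a, 7) -> a = 0; heap: [0-6 ALLOC][7-8 FREE][9-12 ALLOC][13-25 FREE]
Op 5: free(b) -> (freed b); heap: [0-6 ALLOC][7-25 FREE]
Op 6: c = malloc(8) -> c = 7; heap: [0-6 ALLOC][7-14 ALLOC][15-25 FREE]
Op 7: d = malloc(5) -> d = 15; heap: [0-6 ALLOC][7-14 ALLOC][15-19 ALLOC][20-25 FREE]
Op 8: c = realloc(c, 3) -> c = 7; heap: [0-6 ALLOC][7-9 ALLOC][10-14 FREE][15-19 ALLOC][20-25 FREE]
Op 9: e = malloc(7) -> e = NULL; heap: [0-6 ALLOC][7-9 ALLOC][10-14 FREE][15-19 ALLOC][20-25 FREE]
Free blocks: [5 6] total_free=11 largest=6 -> 100*(11-6)/11 = 500/11 ≈ 45.455 -> rounds to 45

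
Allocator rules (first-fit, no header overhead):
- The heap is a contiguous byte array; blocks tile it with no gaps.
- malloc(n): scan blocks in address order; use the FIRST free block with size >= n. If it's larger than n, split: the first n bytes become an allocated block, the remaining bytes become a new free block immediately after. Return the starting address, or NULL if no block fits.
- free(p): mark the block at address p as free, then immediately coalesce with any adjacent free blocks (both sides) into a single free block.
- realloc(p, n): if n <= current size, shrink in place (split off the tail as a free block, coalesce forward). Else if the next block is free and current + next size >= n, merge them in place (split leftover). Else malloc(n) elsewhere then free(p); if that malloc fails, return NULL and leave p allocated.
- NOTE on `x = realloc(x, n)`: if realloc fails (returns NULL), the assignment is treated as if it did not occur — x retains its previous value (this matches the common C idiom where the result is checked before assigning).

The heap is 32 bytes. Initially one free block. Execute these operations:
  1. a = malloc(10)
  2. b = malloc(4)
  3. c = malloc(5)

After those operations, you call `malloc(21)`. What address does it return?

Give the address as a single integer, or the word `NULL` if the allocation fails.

Answer: NULL

Derivation:
Op 1: a = malloc(10) -> a = 0; heap: [0-9 ALLOC][10-31 FREE]
Op 2: b = malloc(4) -> b = 10; heap: [0-9 ALLOC][10-13 ALLOC][14-31 FREE]
Op 3: c = malloc(5) -> c = 14; heap: [0-9 ALLOC][10-13 ALLOC][14-18 ALLOC][19-31 FREE]
malloc(21): first-fit scan over [0-9 ALLOC][10-13 ALLOC][14-18 ALLOC][19-31 FREE] -> NULL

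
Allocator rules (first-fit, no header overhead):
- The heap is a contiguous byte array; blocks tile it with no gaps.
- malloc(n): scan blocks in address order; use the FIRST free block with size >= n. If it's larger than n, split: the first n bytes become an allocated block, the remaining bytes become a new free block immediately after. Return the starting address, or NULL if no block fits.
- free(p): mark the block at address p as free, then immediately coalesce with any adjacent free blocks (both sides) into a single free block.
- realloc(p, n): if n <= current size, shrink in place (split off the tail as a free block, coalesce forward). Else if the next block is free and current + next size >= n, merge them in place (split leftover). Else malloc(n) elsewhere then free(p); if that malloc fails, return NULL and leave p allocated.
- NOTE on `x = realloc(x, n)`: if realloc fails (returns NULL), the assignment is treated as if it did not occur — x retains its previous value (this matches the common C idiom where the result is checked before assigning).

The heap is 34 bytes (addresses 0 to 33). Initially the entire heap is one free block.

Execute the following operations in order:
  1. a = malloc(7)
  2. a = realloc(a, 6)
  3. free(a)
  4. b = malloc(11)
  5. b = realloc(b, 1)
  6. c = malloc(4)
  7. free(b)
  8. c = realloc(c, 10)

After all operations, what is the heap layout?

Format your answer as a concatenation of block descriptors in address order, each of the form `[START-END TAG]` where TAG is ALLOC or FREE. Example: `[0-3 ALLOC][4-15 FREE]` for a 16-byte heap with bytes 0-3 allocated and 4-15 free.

Answer: [0-0 FREE][1-10 ALLOC][11-33 FREE]

Derivation:
Op 1: a = malloc(7) -> a = 0; heap: [0-6 ALLOC][7-33 FREE]
Op 2: a = realloc(a, 6) -> a = 0; heap: [0-5 ALLOC][6-33 FREE]
Op 3: free(a) -> (freed a); heap: [0-33 FREE]
Op 4: b = malloc(11) -> b = 0; heap: [0-10 ALLOC][11-33 FREE]
Op 5: b = realloc(b, 1) -> b = 0; heap: [0-0 ALLOC][1-33 FREE]
Op 6: c = malloc(4) -> c = 1; heap: [0-0 ALLOC][1-4 ALLOC][5-33 FREE]
Op 7: free(b) -> (freed b); heap: [0-0 FREE][1-4 ALLOC][5-33 FREE]
Op 8: c = realloc(c, 10) -> c = 1; heap: [0-0 FREE][1-10 ALLOC][11-33 FREE]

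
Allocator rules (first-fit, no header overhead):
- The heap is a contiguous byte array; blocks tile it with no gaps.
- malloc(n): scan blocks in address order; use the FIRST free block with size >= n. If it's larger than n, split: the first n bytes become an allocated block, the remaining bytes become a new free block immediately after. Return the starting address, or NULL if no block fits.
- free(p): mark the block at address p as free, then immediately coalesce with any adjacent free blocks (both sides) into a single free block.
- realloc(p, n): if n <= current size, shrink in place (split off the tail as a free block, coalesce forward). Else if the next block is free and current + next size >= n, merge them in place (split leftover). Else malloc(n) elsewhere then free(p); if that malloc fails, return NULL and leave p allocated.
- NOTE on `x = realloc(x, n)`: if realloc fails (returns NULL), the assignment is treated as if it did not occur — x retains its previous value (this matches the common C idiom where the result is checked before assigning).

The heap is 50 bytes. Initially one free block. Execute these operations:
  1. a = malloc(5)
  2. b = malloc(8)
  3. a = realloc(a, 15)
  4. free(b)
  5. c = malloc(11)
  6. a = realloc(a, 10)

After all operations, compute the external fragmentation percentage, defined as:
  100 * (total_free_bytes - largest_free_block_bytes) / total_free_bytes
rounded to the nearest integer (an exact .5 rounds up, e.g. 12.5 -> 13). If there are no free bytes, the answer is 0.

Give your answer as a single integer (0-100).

Answer: 7

Derivation:
Op 1: a = malloc(5) -> a = 0; heap: [0-4 ALLOC][5-49 FREE]
Op 2: b = malloc(8) -> b = 5; heap: [0-4 ALLOC][5-12 ALLOC][13-49 FREE]
Op 3: a = realloc(a, 15) -> a = 13; heap: [0-4 FREE][5-12 ALLOC][13-27 ALLOC][28-49 FREE]
Op 4: free(b) -> (freed b); heap: [0-12 FREE][13-27 ALLOC][28-49 FREE]
Op 5: c = malloc(11) -> c = 0; heap: [0-10 ALLOC][11-12 FREE][13-27 ALLOC][28-49 FREE]
Op 6: a = realloc(a, 10) -> a = 13; heap: [0-10 ALLOC][11-12 FREE][13-22 ALLOC][23-49 FREE]
Free blocks: [2 27] total_free=29 largest=27 -> 100*(29-27)/29 = 200/29 ≈ 6.897 -> rounds to 7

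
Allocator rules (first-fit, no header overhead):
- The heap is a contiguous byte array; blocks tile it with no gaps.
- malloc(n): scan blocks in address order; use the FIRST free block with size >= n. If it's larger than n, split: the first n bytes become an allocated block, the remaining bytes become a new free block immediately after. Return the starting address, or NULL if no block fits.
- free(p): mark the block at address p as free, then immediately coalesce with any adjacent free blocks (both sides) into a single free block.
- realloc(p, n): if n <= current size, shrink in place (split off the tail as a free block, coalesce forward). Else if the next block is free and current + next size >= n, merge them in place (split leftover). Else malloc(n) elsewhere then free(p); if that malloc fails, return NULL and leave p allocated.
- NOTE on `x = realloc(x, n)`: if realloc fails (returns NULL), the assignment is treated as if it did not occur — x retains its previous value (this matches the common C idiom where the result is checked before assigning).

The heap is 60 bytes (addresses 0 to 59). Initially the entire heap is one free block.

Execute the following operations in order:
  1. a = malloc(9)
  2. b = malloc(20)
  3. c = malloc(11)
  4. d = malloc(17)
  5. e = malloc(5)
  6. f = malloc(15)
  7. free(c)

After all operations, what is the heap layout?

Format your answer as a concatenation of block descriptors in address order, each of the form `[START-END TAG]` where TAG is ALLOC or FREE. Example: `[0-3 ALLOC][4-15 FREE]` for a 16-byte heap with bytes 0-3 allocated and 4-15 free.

Op 1: a = malloc(9) -> a = 0; heap: [0-8 ALLOC][9-59 FREE]
Op 2: b = malloc(20) -> b = 9; heap: [0-8 ALLOC][9-28 ALLOC][29-59 FREE]
Op 3: c = malloc(11) -> c = 29; heap: [0-8 ALLOC][9-28 ALLOC][29-39 ALLOC][40-59 FREE]
Op 4: d = malloc(17) -> d = 40; heap: [0-8 ALLOC][9-28 ALLOC][29-39 ALLOC][40-56 ALLOC][57-59 FREE]
Op 5: e = malloc(5) -> e = NULL; heap: [0-8 ALLOC][9-28 ALLOC][29-39 ALLOC][40-56 ALLOC][57-59 FREE]
Op 6: f = malloc(15) -> f = NULL; heap: [0-8 ALLOC][9-28 ALLOC][29-39 ALLOC][40-56 ALLOC][57-59 FREE]
Op 7: free(c) -> (freed c); heap: [0-8 ALLOC][9-28 ALLOC][29-39 FREE][40-56 ALLOC][57-59 FREE]

Answer: [0-8 ALLOC][9-28 ALLOC][29-39 FREE][40-56 ALLOC][57-59 FREE]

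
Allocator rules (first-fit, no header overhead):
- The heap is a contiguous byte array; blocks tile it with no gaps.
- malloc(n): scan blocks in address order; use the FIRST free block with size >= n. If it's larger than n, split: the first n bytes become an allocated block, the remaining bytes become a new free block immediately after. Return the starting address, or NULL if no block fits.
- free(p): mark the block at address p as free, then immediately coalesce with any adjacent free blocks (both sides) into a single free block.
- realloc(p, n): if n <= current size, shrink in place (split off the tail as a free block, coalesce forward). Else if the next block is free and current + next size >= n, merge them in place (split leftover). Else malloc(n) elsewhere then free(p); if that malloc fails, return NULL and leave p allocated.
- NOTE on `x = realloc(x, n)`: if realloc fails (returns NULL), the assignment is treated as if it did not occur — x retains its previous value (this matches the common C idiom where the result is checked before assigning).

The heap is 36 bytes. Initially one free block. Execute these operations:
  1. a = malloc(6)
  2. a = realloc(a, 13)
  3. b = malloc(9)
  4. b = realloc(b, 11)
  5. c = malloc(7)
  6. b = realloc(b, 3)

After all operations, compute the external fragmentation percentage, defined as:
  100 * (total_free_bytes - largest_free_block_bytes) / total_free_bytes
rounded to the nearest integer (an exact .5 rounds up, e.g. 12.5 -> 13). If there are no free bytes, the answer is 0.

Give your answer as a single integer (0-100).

Answer: 38

Derivation:
Op 1: a = malloc(6) -> a = 0; heap: [0-5 ALLOC][6-35 FREE]
Op 2: a = realloc(a, 13) -> a = 0; heap: [0-12 ALLOC][13-35 FREE]
Op 3: b = malloc(9) -> b = 13; heap: [0-12 ALLOC][13-21 ALLOC][22-35 FREE]
Op 4: b = realloc(b, 11) -> b = 13; heap: [0-12 ALLOC][13-23 ALLOC][24-35 FREE]
Op 5: c = malloc(7) -> c = 24; heap: [0-12 ALLOC][13-23 ALLOC][24-30 ALLOC][31-35 FREE]
Op 6: b = realloc(b, 3) -> b = 13; heap: [0-12 ALLOC][13-15 ALLOC][16-23 FREE][24-30 ALLOC][31-35 FREE]
Free blocks: [8 5] total_free=13 largest=8 -> 100*(13-8)/13 = 500/13 ≈ 38.462 -> rounds to 38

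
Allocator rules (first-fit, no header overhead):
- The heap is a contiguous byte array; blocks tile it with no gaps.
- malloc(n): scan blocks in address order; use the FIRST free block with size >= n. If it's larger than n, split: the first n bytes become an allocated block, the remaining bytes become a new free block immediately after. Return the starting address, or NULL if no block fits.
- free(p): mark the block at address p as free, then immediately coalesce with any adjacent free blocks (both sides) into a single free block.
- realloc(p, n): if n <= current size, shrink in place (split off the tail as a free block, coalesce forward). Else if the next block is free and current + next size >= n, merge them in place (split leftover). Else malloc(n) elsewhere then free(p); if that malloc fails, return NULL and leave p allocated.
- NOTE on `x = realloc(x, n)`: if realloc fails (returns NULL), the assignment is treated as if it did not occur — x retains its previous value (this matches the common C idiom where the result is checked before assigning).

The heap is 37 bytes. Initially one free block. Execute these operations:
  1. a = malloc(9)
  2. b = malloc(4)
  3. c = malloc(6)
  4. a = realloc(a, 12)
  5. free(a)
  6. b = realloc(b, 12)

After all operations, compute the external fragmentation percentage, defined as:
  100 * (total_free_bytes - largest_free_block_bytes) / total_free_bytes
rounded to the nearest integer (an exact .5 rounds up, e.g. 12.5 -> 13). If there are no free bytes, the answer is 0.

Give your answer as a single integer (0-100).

Op 1: a = malloc(9) -> a = 0; heap: [0-8 ALLOC][9-36 FREE]
Op 2: b = malloc(4) -> b = 9; heap: [0-8 ALLOC][9-12 ALLOC][13-36 FREE]
Op 3: c = malloc(6) -> c = 13; heap: [0-8 ALLOC][9-12 ALLOC][13-18 ALLOC][19-36 FREE]
Op 4: a = realloc(a, 12) -> a = 19; heap: [0-8 FREE][9-12 ALLOC][13-18 ALLOC][19-30 ALLOC][31-36 FREE]
Op 5: free(a) -> (freed a); heap: [0-8 FREE][9-12 ALLOC][13-18 ALLOC][19-36 FREE]
Op 6: b = realloc(b, 12) -> b = 19; heap: [0-12 FREE][13-18 ALLOC][19-30 ALLOC][31-36 FREE]
Free blocks: [13 6] total_free=19 largest=13 -> 100*(19-13)/19 = 600/19 ≈ 31.579 -> rounds to 32

Answer: 32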